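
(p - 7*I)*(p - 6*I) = p^2 - 13*I*p - 42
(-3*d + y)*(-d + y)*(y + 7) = 3*d^2*y + 21*d^2 - 4*d*y^2 - 28*d*y + y^3 + 7*y^2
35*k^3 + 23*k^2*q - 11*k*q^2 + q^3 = (-7*k + q)*(-5*k + q)*(k + q)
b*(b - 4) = b^2 - 4*b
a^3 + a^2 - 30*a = a*(a - 5)*(a + 6)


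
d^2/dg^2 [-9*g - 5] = 0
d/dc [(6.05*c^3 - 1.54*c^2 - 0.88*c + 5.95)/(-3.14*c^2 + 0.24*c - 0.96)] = (-18.997*c^4 + 2.904*c^3 - 20.5568*c^2 + 40.3228*c - 0.5832)/(9.8596*c^4 - 1.5072*c^3 + 6.0864*c^2 - 0.4608*c + 0.9216)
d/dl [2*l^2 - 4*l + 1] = 4*l - 4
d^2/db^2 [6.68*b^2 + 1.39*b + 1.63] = 13.3600000000000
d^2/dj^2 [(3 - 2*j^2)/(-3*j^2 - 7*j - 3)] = 6*(-14*j^3 - 45*j^2 - 63*j - 34)/(27*j^6 + 189*j^5 + 522*j^4 + 721*j^3 + 522*j^2 + 189*j + 27)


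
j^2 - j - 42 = (j - 7)*(j + 6)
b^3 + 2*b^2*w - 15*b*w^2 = b*(b - 3*w)*(b + 5*w)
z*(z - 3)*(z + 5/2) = z^3 - z^2/2 - 15*z/2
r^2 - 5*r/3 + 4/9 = (r - 4/3)*(r - 1/3)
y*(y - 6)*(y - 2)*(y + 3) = y^4 - 5*y^3 - 12*y^2 + 36*y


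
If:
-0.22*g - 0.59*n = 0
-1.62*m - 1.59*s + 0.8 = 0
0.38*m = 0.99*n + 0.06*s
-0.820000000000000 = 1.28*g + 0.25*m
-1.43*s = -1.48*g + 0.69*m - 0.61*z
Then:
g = -0.78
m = 0.72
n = 0.29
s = -0.23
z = 2.17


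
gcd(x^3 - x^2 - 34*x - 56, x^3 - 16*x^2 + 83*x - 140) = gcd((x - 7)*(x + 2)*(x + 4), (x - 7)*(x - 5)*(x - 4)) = x - 7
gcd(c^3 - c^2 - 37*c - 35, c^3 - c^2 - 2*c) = c + 1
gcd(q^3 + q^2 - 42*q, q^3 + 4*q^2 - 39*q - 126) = q^2 + q - 42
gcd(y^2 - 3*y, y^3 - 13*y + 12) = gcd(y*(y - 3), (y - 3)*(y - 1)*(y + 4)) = y - 3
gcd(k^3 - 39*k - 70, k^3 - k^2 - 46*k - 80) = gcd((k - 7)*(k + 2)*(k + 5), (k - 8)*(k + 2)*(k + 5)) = k^2 + 7*k + 10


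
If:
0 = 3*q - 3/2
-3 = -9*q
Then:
No Solution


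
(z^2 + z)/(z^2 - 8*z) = (z + 1)/(z - 8)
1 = 1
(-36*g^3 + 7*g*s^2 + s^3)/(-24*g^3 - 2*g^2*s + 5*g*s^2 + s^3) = (6*g + s)/(4*g + s)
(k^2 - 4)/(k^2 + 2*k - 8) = (k + 2)/(k + 4)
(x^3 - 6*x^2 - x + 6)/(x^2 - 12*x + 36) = (x^2 - 1)/(x - 6)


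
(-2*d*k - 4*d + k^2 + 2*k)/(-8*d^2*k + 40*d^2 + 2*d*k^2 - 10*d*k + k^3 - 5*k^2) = (k + 2)/(4*d*k - 20*d + k^2 - 5*k)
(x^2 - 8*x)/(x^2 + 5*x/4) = 4*(x - 8)/(4*x + 5)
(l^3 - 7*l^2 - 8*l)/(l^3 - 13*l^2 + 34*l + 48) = l/(l - 6)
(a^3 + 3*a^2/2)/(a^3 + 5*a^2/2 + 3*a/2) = a/(a + 1)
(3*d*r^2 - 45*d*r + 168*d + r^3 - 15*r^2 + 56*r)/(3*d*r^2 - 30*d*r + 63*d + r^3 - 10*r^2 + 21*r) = (r - 8)/(r - 3)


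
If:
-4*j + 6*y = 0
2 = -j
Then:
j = -2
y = -4/3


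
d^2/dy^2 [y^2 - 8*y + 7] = 2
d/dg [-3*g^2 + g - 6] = 1 - 6*g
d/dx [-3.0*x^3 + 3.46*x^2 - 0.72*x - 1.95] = -9.0*x^2 + 6.92*x - 0.72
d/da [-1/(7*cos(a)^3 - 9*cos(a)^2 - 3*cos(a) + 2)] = 3*(-7*cos(a)^2 + 6*cos(a) + 1)*sin(a)/(7*cos(a)^3 - 9*cos(a)^2 - 3*cos(a) + 2)^2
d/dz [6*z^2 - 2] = 12*z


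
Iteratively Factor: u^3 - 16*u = (u)*(u^2 - 16) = u*(u + 4)*(u - 4)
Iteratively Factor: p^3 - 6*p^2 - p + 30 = (p - 5)*(p^2 - p - 6) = (p - 5)*(p - 3)*(p + 2)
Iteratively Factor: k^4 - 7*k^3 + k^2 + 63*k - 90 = (k + 3)*(k^3 - 10*k^2 + 31*k - 30) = (k - 5)*(k + 3)*(k^2 - 5*k + 6) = (k - 5)*(k - 2)*(k + 3)*(k - 3)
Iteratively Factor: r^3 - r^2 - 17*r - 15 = (r + 1)*(r^2 - 2*r - 15) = (r + 1)*(r + 3)*(r - 5)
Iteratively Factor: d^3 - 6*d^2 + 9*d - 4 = (d - 4)*(d^2 - 2*d + 1) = (d - 4)*(d - 1)*(d - 1)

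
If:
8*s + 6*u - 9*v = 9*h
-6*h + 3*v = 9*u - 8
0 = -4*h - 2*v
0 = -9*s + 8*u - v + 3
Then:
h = 1160/543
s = -169/181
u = -1064/543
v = -2320/543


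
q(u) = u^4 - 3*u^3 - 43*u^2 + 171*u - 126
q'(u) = 4*u^3 - 9*u^2 - 86*u + 171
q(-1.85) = -558.81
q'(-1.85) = 273.97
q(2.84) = 9.15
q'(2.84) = -54.21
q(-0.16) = -154.45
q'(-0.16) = 184.51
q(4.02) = -67.21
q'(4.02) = -60.30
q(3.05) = -3.04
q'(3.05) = -61.53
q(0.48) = -54.11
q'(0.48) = 128.09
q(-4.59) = -1082.85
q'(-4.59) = -10.68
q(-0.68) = -261.01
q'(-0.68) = 224.06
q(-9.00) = 3600.00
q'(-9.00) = -2700.00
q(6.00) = 0.00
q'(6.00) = 195.00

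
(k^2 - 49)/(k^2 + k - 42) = (k - 7)/(k - 6)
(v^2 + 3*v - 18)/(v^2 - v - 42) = (v - 3)/(v - 7)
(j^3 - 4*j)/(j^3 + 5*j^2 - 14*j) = (j + 2)/(j + 7)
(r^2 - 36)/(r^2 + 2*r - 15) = (r^2 - 36)/(r^2 + 2*r - 15)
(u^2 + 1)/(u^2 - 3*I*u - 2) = (u + I)/(u - 2*I)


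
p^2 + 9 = (p - 3*I)*(p + 3*I)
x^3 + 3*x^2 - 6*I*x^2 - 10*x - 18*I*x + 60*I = (x - 2)*(x + 5)*(x - 6*I)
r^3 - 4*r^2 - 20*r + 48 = (r - 6)*(r - 2)*(r + 4)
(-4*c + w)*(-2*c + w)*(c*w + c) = 8*c^3*w + 8*c^3 - 6*c^2*w^2 - 6*c^2*w + c*w^3 + c*w^2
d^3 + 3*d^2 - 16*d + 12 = (d - 2)*(d - 1)*(d + 6)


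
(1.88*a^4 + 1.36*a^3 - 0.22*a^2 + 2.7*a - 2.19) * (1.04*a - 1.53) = 1.9552*a^5 - 1.462*a^4 - 2.3096*a^3 + 3.1446*a^2 - 6.4086*a + 3.3507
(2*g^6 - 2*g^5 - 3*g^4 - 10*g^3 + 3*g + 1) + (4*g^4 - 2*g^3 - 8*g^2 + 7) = 2*g^6 - 2*g^5 + g^4 - 12*g^3 - 8*g^2 + 3*g + 8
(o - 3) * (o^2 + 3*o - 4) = o^3 - 13*o + 12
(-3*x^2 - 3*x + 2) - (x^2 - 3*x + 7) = -4*x^2 - 5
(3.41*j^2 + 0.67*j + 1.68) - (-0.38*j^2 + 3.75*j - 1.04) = 3.79*j^2 - 3.08*j + 2.72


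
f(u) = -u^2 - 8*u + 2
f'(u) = -2*u - 8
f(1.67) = -14.15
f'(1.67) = -11.34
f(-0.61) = 6.51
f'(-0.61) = -6.78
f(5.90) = -80.01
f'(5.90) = -19.80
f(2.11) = -19.33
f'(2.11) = -12.22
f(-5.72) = 15.04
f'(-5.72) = 3.44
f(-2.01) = 14.04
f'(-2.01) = -3.98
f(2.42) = -23.22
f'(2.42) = -12.84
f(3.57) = -39.30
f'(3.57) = -15.14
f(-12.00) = -46.00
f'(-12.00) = 16.00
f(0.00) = 2.00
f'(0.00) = -8.00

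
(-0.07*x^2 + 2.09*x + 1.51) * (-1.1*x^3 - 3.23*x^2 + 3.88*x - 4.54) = 0.077*x^5 - 2.0729*x^4 - 8.6833*x^3 + 3.5497*x^2 - 3.6298*x - 6.8554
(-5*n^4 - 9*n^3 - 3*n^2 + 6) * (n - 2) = -5*n^5 + n^4 + 15*n^3 + 6*n^2 + 6*n - 12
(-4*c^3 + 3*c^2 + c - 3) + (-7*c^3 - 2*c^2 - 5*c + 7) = -11*c^3 + c^2 - 4*c + 4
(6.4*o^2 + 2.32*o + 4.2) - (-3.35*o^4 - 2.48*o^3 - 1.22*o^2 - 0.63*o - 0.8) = 3.35*o^4 + 2.48*o^3 + 7.62*o^2 + 2.95*o + 5.0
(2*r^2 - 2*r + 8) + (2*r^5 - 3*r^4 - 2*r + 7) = 2*r^5 - 3*r^4 + 2*r^2 - 4*r + 15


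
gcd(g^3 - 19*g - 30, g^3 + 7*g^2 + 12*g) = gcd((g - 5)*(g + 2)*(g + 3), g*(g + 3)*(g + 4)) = g + 3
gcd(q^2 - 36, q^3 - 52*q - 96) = q + 6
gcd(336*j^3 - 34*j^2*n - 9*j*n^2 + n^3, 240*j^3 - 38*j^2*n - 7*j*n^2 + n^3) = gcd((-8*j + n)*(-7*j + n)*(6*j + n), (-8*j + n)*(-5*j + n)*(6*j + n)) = 48*j^2 + 2*j*n - n^2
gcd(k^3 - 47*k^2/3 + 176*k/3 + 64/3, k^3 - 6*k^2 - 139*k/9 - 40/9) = k^2 - 23*k/3 - 8/3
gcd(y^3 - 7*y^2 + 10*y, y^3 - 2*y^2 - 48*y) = y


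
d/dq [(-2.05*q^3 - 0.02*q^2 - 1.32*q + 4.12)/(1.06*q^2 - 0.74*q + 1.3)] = (-2.173*q^4 + 3.034*q^3 - 6.581*q^2 - 8.7864*q + 1.3328)/(1.1236*q^4 - 1.5688*q^3 + 3.3036*q^2 - 1.924*q + 1.69)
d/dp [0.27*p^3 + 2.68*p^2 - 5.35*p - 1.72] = 0.81*p^2 + 5.36*p - 5.35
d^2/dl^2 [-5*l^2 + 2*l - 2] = -10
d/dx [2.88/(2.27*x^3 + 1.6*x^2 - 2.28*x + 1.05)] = (-19.6128*x^2 - 9.216*x + 6.5664)/(2.27*x^3 + 1.6*x^2 - 2.28*x + 1.05)^2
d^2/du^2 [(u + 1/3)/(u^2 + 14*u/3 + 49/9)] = 54*(3*u - 11)/(81*u^4 + 756*u^3 + 2646*u^2 + 4116*u + 2401)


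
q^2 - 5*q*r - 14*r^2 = (q - 7*r)*(q + 2*r)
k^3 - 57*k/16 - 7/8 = (k - 2)*(k + 1/4)*(k + 7/4)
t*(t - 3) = t^2 - 3*t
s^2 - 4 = (s - 2)*(s + 2)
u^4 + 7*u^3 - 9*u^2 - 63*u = u*(u - 3)*(u + 3)*(u + 7)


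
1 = 1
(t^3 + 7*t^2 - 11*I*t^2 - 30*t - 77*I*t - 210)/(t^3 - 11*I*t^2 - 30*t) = (t + 7)/t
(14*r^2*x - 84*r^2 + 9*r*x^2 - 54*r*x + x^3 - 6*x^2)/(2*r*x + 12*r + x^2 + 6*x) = (7*r*x - 42*r + x^2 - 6*x)/(x + 6)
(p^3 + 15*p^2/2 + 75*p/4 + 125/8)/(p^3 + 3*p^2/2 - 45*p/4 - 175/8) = (2*p + 5)/(2*p - 7)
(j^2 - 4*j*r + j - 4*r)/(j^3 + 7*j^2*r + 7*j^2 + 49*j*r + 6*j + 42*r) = (j - 4*r)/(j^2 + 7*j*r + 6*j + 42*r)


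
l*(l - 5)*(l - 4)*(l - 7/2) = l^4 - 25*l^3/2 + 103*l^2/2 - 70*l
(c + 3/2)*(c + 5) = c^2 + 13*c/2 + 15/2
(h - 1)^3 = h^3 - 3*h^2 + 3*h - 1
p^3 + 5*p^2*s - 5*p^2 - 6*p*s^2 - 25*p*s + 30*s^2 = (p - 5)*(p - s)*(p + 6*s)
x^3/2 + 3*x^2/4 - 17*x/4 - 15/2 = (x/2 + 1)*(x - 3)*(x + 5/2)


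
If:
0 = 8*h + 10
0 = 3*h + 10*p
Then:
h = -5/4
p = 3/8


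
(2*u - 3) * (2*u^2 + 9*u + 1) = 4*u^3 + 12*u^2 - 25*u - 3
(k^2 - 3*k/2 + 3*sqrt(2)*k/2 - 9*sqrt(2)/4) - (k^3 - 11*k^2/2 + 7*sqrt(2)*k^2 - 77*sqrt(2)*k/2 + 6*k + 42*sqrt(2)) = -k^3 - 7*sqrt(2)*k^2 + 13*k^2/2 - 15*k/2 + 40*sqrt(2)*k - 177*sqrt(2)/4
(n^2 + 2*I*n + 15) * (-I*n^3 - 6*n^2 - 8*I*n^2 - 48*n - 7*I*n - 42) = -I*n^5 - 4*n^4 - 8*I*n^4 - 32*n^3 - 34*I*n^3 - 118*n^2 - 216*I*n^2 - 720*n - 189*I*n - 630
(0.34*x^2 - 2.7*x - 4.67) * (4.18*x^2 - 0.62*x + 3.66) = 1.4212*x^4 - 11.4968*x^3 - 16.6022*x^2 - 6.9866*x - 17.0922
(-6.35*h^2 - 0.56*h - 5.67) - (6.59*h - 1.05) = -6.35*h^2 - 7.15*h - 4.62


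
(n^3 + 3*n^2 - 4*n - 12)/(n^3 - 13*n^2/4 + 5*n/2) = 4*(n^2 + 5*n + 6)/(n*(4*n - 5))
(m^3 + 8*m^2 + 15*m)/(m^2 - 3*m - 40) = m*(m + 3)/(m - 8)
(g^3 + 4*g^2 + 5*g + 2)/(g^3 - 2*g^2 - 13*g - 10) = (g + 1)/(g - 5)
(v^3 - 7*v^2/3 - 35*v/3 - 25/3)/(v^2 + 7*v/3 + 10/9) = 3*(v^2 - 4*v - 5)/(3*v + 2)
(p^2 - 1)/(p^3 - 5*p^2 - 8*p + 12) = (p + 1)/(p^2 - 4*p - 12)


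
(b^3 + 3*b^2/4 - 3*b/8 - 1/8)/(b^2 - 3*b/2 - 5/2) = (8*b^2 - 2*b - 1)/(4*(2*b - 5))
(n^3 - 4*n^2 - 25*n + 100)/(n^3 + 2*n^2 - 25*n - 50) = (n - 4)/(n + 2)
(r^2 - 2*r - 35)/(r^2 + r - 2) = (r^2 - 2*r - 35)/(r^2 + r - 2)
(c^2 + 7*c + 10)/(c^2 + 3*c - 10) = (c + 2)/(c - 2)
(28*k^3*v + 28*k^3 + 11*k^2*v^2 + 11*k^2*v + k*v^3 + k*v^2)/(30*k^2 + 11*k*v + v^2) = k*(28*k^2*v + 28*k^2 + 11*k*v^2 + 11*k*v + v^3 + v^2)/(30*k^2 + 11*k*v + v^2)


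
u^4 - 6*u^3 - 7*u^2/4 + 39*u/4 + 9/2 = (u - 6)*(u - 3/2)*(u + 1/2)*(u + 1)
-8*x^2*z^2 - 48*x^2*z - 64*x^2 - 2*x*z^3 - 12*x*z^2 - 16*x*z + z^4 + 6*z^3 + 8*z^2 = (-4*x + z)*(2*x + z)*(z + 2)*(z + 4)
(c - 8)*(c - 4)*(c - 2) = c^3 - 14*c^2 + 56*c - 64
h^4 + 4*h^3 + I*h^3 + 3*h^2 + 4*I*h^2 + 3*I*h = h*(h + 1)*(h + 3)*(h + I)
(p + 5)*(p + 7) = p^2 + 12*p + 35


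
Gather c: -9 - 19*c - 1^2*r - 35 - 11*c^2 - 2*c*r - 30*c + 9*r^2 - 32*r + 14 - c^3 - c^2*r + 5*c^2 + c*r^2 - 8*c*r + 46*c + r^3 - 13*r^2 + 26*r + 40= -c^3 + c^2*(-r - 6) + c*(r^2 - 10*r - 3) + r^3 - 4*r^2 - 7*r + 10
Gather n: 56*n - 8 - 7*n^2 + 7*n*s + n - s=-7*n^2 + n*(7*s + 57) - s - 8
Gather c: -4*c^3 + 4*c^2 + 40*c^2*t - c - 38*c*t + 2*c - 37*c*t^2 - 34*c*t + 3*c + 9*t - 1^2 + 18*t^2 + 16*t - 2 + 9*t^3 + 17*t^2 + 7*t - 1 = -4*c^3 + c^2*(40*t + 4) + c*(-37*t^2 - 72*t + 4) + 9*t^3 + 35*t^2 + 32*t - 4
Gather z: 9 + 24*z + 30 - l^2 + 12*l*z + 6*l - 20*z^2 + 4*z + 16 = -l^2 + 6*l - 20*z^2 + z*(12*l + 28) + 55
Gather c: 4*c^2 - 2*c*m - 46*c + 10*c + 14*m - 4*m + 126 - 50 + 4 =4*c^2 + c*(-2*m - 36) + 10*m + 80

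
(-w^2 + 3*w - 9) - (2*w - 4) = -w^2 + w - 5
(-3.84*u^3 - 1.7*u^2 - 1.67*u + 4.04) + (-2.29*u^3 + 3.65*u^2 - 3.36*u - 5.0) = -6.13*u^3 + 1.95*u^2 - 5.03*u - 0.96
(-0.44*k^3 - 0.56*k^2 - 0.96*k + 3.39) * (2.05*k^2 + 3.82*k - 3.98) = -0.902*k^5 - 2.8288*k^4 - 2.356*k^3 + 5.5111*k^2 + 16.7706*k - 13.4922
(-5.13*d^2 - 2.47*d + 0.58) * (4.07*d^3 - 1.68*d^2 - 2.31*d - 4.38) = -20.8791*d^5 - 1.4345*d^4 + 18.3605*d^3 + 27.2007*d^2 + 9.4788*d - 2.5404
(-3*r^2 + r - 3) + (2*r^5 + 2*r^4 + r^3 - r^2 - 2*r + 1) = 2*r^5 + 2*r^4 + r^3 - 4*r^2 - r - 2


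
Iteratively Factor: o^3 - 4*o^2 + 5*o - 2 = (o - 1)*(o^2 - 3*o + 2) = (o - 1)^2*(o - 2)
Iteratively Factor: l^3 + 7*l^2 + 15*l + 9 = (l + 3)*(l^2 + 4*l + 3) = (l + 1)*(l + 3)*(l + 3)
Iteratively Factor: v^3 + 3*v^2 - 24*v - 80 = (v + 4)*(v^2 - v - 20) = (v + 4)^2*(v - 5)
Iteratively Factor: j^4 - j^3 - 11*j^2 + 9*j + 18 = (j + 1)*(j^3 - 2*j^2 - 9*j + 18) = (j - 3)*(j + 1)*(j^2 + j - 6) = (j - 3)*(j - 2)*(j + 1)*(j + 3)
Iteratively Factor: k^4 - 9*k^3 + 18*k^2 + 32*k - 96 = (k + 2)*(k^3 - 11*k^2 + 40*k - 48) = (k - 3)*(k + 2)*(k^2 - 8*k + 16) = (k - 4)*(k - 3)*(k + 2)*(k - 4)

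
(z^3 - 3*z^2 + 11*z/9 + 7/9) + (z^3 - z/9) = 2*z^3 - 3*z^2 + 10*z/9 + 7/9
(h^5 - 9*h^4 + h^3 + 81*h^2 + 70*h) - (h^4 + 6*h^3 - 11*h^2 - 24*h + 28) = h^5 - 10*h^4 - 5*h^3 + 92*h^2 + 94*h - 28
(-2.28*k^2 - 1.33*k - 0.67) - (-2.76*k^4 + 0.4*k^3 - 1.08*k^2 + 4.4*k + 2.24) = 2.76*k^4 - 0.4*k^3 - 1.2*k^2 - 5.73*k - 2.91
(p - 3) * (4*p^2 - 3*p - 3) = 4*p^3 - 15*p^2 + 6*p + 9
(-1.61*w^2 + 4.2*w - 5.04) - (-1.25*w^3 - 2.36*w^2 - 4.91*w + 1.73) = 1.25*w^3 + 0.75*w^2 + 9.11*w - 6.77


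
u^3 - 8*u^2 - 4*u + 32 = (u - 8)*(u - 2)*(u + 2)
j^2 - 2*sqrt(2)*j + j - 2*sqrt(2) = (j + 1)*(j - 2*sqrt(2))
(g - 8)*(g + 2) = g^2 - 6*g - 16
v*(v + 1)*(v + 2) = v^3 + 3*v^2 + 2*v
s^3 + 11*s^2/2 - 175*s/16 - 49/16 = (s - 7/4)*(s + 1/4)*(s + 7)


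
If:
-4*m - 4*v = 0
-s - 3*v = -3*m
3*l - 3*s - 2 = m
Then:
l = 2/3 - 19*v/3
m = -v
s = -6*v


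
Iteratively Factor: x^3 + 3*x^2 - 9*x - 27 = (x + 3)*(x^2 - 9) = (x - 3)*(x + 3)*(x + 3)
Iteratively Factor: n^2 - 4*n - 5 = (n - 5)*(n + 1)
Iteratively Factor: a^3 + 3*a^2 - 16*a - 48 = (a + 3)*(a^2 - 16) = (a + 3)*(a + 4)*(a - 4)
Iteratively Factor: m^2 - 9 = (m - 3)*(m + 3)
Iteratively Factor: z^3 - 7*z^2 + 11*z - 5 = (z - 5)*(z^2 - 2*z + 1) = (z - 5)*(z - 1)*(z - 1)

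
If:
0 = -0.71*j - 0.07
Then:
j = -0.10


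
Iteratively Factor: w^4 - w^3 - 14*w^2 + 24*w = (w)*(w^3 - w^2 - 14*w + 24) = w*(w + 4)*(w^2 - 5*w + 6) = w*(w - 3)*(w + 4)*(w - 2)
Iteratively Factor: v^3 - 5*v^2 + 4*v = (v)*(v^2 - 5*v + 4) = v*(v - 1)*(v - 4)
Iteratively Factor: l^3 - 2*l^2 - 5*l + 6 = (l + 2)*(l^2 - 4*l + 3) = (l - 1)*(l + 2)*(l - 3)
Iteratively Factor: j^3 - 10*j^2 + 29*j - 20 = (j - 1)*(j^2 - 9*j + 20) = (j - 4)*(j - 1)*(j - 5)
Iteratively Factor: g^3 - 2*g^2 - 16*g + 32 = (g - 2)*(g^2 - 16) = (g - 4)*(g - 2)*(g + 4)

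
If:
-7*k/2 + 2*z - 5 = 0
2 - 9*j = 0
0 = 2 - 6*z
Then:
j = 2/9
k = -26/21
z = 1/3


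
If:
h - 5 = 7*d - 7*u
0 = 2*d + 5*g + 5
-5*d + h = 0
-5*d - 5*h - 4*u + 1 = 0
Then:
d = -13/218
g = -532/545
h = -65/218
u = 76/109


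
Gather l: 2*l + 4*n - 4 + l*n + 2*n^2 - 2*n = l*(n + 2) + 2*n^2 + 2*n - 4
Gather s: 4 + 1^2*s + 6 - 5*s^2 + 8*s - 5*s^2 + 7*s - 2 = -10*s^2 + 16*s + 8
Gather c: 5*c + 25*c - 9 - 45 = 30*c - 54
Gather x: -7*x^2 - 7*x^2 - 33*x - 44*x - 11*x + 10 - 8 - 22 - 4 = -14*x^2 - 88*x - 24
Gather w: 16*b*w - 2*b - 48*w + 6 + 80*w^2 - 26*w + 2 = -2*b + 80*w^2 + w*(16*b - 74) + 8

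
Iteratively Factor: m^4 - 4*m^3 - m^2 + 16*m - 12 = (m + 2)*(m^3 - 6*m^2 + 11*m - 6) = (m - 2)*(m + 2)*(m^2 - 4*m + 3) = (m - 2)*(m - 1)*(m + 2)*(m - 3)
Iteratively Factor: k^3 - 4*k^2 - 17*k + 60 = (k - 3)*(k^2 - k - 20) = (k - 5)*(k - 3)*(k + 4)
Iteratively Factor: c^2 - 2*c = (c - 2)*(c)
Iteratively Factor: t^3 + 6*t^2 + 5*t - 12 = (t - 1)*(t^2 + 7*t + 12) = (t - 1)*(t + 3)*(t + 4)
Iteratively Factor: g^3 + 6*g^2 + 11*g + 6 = (g + 1)*(g^2 + 5*g + 6) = (g + 1)*(g + 2)*(g + 3)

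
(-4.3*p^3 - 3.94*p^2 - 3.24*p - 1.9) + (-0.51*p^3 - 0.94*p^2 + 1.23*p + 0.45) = -4.81*p^3 - 4.88*p^2 - 2.01*p - 1.45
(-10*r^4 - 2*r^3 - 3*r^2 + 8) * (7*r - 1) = -70*r^5 - 4*r^4 - 19*r^3 + 3*r^2 + 56*r - 8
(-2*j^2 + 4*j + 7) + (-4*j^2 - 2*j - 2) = -6*j^2 + 2*j + 5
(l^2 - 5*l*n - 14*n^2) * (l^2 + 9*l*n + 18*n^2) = l^4 + 4*l^3*n - 41*l^2*n^2 - 216*l*n^3 - 252*n^4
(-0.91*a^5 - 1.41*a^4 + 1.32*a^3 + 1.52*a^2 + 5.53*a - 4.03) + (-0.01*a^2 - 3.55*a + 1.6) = -0.91*a^5 - 1.41*a^4 + 1.32*a^3 + 1.51*a^2 + 1.98*a - 2.43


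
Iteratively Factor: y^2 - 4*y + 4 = (y - 2)*(y - 2)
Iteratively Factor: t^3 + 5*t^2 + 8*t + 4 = (t + 2)*(t^2 + 3*t + 2) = (t + 1)*(t + 2)*(t + 2)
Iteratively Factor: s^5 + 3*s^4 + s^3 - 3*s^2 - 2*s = (s - 1)*(s^4 + 4*s^3 + 5*s^2 + 2*s) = (s - 1)*(s + 2)*(s^3 + 2*s^2 + s) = (s - 1)*(s + 1)*(s + 2)*(s^2 + s) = (s - 1)*(s + 1)^2*(s + 2)*(s)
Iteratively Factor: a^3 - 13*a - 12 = (a - 4)*(a^2 + 4*a + 3) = (a - 4)*(a + 1)*(a + 3)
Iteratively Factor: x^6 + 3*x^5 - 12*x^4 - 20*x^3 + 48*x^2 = (x - 2)*(x^5 + 5*x^4 - 2*x^3 - 24*x^2) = x*(x - 2)*(x^4 + 5*x^3 - 2*x^2 - 24*x) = x^2*(x - 2)*(x^3 + 5*x^2 - 2*x - 24) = x^2*(x - 2)^2*(x^2 + 7*x + 12) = x^2*(x - 2)^2*(x + 4)*(x + 3)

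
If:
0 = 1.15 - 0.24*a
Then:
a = 4.79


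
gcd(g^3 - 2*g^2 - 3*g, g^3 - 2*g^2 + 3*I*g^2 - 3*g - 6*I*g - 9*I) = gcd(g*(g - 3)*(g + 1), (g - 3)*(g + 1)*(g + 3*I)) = g^2 - 2*g - 3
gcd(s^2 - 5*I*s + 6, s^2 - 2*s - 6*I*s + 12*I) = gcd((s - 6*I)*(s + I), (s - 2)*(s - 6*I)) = s - 6*I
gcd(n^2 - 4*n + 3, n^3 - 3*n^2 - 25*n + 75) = n - 3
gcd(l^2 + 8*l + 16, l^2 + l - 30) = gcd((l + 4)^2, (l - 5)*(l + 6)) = 1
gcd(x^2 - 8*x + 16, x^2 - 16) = x - 4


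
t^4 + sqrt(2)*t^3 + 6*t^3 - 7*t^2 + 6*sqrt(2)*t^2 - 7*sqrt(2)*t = t*(t - 1)*(t + 7)*(t + sqrt(2))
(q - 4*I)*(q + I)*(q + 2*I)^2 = q^4 + I*q^3 + 12*q^2 + 28*I*q - 16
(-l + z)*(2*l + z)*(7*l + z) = -14*l^3 + 5*l^2*z + 8*l*z^2 + z^3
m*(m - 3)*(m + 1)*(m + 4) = m^4 + 2*m^3 - 11*m^2 - 12*m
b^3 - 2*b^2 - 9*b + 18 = (b - 3)*(b - 2)*(b + 3)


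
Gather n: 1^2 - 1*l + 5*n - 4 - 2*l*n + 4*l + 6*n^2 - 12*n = 3*l + 6*n^2 + n*(-2*l - 7) - 3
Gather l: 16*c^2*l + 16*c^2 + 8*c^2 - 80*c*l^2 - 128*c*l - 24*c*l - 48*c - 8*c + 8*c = 24*c^2 - 80*c*l^2 - 48*c + l*(16*c^2 - 152*c)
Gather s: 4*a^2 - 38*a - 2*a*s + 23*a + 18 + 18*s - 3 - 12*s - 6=4*a^2 - 15*a + s*(6 - 2*a) + 9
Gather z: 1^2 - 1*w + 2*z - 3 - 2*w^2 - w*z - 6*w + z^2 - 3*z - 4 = -2*w^2 - 7*w + z^2 + z*(-w - 1) - 6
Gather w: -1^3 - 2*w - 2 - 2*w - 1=-4*w - 4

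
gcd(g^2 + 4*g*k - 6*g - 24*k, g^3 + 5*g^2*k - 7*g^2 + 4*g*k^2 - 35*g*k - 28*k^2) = g + 4*k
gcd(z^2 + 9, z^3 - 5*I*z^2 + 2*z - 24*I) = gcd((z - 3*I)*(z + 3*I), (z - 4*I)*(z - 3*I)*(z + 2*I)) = z - 3*I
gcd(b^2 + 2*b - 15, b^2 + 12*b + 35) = b + 5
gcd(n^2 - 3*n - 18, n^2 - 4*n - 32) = 1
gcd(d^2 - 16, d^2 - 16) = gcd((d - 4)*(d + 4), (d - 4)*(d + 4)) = d^2 - 16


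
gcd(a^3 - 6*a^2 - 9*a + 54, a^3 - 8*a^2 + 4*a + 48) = a - 6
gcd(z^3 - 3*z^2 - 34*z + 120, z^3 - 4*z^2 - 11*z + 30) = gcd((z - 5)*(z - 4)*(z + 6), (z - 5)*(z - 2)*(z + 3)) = z - 5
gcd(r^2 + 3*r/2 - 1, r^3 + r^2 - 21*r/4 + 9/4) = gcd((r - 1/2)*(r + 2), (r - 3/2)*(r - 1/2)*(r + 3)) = r - 1/2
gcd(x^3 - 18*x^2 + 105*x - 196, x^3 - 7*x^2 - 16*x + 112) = x^2 - 11*x + 28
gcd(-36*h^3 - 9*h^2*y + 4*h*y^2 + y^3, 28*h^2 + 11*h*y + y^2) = 4*h + y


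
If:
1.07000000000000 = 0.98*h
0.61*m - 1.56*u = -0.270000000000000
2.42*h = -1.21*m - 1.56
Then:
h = 1.09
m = -3.47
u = -1.18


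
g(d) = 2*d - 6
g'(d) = 2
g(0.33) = -5.34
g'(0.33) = 2.00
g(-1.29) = -8.58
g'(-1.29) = 2.00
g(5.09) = 4.18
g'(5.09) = 2.00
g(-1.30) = -8.60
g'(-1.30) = 2.00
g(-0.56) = -7.12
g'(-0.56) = 2.00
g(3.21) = 0.42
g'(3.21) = 2.00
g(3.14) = 0.28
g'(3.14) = 2.00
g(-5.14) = -16.28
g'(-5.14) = 2.00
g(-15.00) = -36.00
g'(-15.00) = 2.00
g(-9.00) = -24.00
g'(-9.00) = 2.00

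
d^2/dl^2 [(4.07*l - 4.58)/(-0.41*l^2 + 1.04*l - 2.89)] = (-(0.82*l - 1.04)*(1.64*l - 2.08)*(4.07*l - 4.58) + (10.0122*l - 12.2212)*(0.41*l^2 - 1.04*l + 2.89))/(0.41*l^2 - 1.04*l + 2.89)^3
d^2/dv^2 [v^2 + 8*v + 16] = 2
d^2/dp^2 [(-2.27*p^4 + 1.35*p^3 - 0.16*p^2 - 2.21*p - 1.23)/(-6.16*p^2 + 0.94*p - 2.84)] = (172.273024*p^6 - 78.8652480000001*p^5 + 250.30836*p^4 + 117.461768*p^3 + 504.574608*p^2 - 340.040256*p - 26.481944)/(233.744896*p^6 - 107.006592*p^5 + 339.62544*p^4 - 99.499*p^3 + 156.58056*p^2 - 22.744992*p + 22.906304)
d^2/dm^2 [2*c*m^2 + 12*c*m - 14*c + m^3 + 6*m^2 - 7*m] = 4*c + 6*m + 12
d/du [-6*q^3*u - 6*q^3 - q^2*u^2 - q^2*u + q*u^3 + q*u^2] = q*(-6*q^2 - 2*q*u - q + 3*u^2 + 2*u)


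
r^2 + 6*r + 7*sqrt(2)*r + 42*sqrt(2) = (r + 6)*(r + 7*sqrt(2))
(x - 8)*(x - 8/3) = x^2 - 32*x/3 + 64/3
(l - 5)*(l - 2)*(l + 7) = l^3 - 39*l + 70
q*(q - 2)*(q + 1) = q^3 - q^2 - 2*q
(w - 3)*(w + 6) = w^2 + 3*w - 18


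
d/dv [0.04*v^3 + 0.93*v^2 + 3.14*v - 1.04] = 0.12*v^2 + 1.86*v + 3.14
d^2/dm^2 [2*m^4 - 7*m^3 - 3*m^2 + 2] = 24*m^2 - 42*m - 6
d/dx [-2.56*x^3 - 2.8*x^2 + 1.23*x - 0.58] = -7.68*x^2 - 5.6*x + 1.23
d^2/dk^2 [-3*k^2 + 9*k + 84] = -6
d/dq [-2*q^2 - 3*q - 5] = -4*q - 3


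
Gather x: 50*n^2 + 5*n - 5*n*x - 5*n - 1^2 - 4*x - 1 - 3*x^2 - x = 50*n^2 - 3*x^2 + x*(-5*n - 5) - 2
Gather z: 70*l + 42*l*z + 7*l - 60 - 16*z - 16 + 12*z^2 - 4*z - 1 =77*l + 12*z^2 + z*(42*l - 20) - 77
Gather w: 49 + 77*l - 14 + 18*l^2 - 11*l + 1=18*l^2 + 66*l + 36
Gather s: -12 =-12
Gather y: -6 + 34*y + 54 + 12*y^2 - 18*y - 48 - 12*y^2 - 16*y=0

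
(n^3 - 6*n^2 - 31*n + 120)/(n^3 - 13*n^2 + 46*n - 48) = (n + 5)/(n - 2)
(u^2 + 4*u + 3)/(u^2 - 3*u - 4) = (u + 3)/(u - 4)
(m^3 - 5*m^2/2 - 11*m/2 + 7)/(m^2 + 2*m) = m - 9/2 + 7/(2*m)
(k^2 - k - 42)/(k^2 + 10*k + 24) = (k - 7)/(k + 4)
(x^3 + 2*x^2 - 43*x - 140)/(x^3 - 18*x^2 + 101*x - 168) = (x^2 + 9*x + 20)/(x^2 - 11*x + 24)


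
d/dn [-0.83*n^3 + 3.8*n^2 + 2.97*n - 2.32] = -2.49*n^2 + 7.6*n + 2.97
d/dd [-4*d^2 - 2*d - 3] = -8*d - 2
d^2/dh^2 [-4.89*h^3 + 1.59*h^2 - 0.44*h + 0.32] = 3.18 - 29.34*h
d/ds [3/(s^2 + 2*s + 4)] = 6*(-s - 1)/(s^2 + 2*s + 4)^2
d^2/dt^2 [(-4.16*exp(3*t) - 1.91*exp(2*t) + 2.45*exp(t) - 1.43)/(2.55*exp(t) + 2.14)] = (-108.2016*exp(4*t) - 262.132095*exp(3*t) - 202.728834*exp(2*t) - 57.656369*exp(t) + 19.02353)*exp(t)/(16.581375*exp(3*t) + 41.74605*exp(2*t) + 35.03394*exp(t) + 9.800344)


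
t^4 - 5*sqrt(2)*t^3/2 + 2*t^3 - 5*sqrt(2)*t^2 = t^2*(t + 2)*(t - 5*sqrt(2)/2)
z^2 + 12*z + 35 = (z + 5)*(z + 7)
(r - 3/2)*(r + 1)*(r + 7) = r^3 + 13*r^2/2 - 5*r - 21/2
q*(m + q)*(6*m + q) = 6*m^2*q + 7*m*q^2 + q^3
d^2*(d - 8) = d^3 - 8*d^2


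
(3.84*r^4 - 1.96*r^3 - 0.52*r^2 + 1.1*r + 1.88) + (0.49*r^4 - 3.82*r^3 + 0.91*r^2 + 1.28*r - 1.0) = 4.33*r^4 - 5.78*r^3 + 0.39*r^2 + 2.38*r + 0.88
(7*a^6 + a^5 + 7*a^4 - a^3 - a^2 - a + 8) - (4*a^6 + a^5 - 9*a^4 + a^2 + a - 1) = 3*a^6 + 16*a^4 - a^3 - 2*a^2 - 2*a + 9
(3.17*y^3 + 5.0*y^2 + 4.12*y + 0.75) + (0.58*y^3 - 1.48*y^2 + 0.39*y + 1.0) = 3.75*y^3 + 3.52*y^2 + 4.51*y + 1.75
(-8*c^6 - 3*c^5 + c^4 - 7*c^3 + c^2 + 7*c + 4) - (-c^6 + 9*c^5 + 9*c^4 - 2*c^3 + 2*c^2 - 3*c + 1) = -7*c^6 - 12*c^5 - 8*c^4 - 5*c^3 - c^2 + 10*c + 3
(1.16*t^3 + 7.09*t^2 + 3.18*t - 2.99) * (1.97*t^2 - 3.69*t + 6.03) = 2.2852*t^5 + 9.6869*t^4 - 12.9027*t^3 + 25.1282*t^2 + 30.2085*t - 18.0297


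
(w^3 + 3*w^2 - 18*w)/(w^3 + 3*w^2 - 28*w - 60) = w*(w - 3)/(w^2 - 3*w - 10)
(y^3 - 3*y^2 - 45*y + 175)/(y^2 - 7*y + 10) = (y^2 + 2*y - 35)/(y - 2)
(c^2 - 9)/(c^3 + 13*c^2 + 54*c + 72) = (c - 3)/(c^2 + 10*c + 24)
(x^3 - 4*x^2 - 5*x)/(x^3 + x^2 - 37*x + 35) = x*(x + 1)/(x^2 + 6*x - 7)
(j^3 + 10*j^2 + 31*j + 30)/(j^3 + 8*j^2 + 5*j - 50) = (j^2 + 5*j + 6)/(j^2 + 3*j - 10)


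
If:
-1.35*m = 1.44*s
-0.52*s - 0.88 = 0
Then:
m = 1.81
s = -1.69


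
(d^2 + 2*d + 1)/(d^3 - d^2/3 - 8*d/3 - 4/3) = 3*(d + 1)/(3*d^2 - 4*d - 4)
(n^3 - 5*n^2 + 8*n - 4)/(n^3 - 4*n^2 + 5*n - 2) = (n - 2)/(n - 1)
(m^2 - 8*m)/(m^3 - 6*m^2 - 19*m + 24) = m/(m^2 + 2*m - 3)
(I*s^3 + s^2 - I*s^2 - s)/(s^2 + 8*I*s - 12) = s*(I*s^2 + s - I*s - 1)/(s^2 + 8*I*s - 12)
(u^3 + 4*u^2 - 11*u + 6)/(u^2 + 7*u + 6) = (u^2 - 2*u + 1)/(u + 1)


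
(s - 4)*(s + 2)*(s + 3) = s^3 + s^2 - 14*s - 24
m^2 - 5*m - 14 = (m - 7)*(m + 2)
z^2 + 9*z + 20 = (z + 4)*(z + 5)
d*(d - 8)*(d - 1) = d^3 - 9*d^2 + 8*d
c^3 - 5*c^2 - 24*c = c*(c - 8)*(c + 3)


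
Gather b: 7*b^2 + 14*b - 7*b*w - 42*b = 7*b^2 + b*(-7*w - 28)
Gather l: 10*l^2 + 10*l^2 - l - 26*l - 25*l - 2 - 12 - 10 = 20*l^2 - 52*l - 24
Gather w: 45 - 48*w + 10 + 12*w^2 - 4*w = 12*w^2 - 52*w + 55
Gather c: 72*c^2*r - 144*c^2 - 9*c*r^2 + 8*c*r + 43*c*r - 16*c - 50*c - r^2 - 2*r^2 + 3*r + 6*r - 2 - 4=c^2*(72*r - 144) + c*(-9*r^2 + 51*r - 66) - 3*r^2 + 9*r - 6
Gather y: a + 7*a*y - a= 7*a*y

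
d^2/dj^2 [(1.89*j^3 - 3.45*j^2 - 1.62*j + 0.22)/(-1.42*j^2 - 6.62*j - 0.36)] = (3.5527136788005e-15*j^5 + 2.8421709430404e-14*j^4 - 222.05352*j^3 - 40.268976*j^2 - 18.847056*j - 25.885136)/(2.863288*j^6 + 40.045704*j^5 + 188.869656*j^4 + 310.422392*j^3 + 47.882448*j^2 + 2.573856*j + 0.046656)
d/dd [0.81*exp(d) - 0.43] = 0.81*exp(d)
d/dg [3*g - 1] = 3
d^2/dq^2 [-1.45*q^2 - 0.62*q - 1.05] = -2.90000000000000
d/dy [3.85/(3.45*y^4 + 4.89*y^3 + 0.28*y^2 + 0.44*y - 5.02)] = (-53.13*y^3 - 56.4795*y^2 - 2.156*y - 1.694)/(3.45*y^4 + 4.89*y^3 + 0.28*y^2 + 0.44*y - 5.02)^2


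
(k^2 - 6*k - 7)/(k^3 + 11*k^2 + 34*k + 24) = (k - 7)/(k^2 + 10*k + 24)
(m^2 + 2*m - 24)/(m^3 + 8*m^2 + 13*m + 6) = (m - 4)/(m^2 + 2*m + 1)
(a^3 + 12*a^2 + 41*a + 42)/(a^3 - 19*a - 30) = (a + 7)/(a - 5)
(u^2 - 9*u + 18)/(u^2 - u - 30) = (u - 3)/(u + 5)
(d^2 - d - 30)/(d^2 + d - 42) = (d + 5)/(d + 7)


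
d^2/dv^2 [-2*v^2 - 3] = -4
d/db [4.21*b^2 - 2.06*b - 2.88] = 8.42*b - 2.06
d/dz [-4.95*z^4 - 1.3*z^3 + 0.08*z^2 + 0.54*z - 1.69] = -19.8*z^3 - 3.9*z^2 + 0.16*z + 0.54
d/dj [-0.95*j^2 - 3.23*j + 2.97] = -1.9*j - 3.23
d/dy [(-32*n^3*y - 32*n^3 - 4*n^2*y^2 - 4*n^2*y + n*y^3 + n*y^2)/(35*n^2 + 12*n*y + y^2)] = n*(-1120*n^4 - 280*n^3*y + 244*n^3 + 89*n^2*y^2 + 134*n^2*y + 24*n*y^3 + 16*n*y^2 + y^4)/(1225*n^4 + 840*n^3*y + 214*n^2*y^2 + 24*n*y^3 + y^4)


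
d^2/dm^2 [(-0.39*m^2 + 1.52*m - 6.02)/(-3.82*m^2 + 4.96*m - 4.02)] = (-29.58208*m^3 + 491.143512*m^2 - 544.322496*m + 63.302152)/(55.742968*m^6 - 217.134912*m^5 + 457.91868*m^4 - 579.0304*m^3 + 481.89348*m^2 - 240.466752*m + 64.964808)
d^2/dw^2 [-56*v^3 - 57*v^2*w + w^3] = 6*w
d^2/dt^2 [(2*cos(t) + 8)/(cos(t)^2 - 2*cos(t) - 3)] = 2*(9*sin(t)^4*cos(t) + 18*sin(t)^4 - 70*sin(t)^2 + 17*cos(t)/2 - cos(5*t)/2 + 8)/(sin(t)^2 + 2*cos(t) + 2)^3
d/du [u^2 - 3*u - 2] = 2*u - 3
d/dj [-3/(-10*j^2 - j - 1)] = 3*(-20*j - 1)/(10*j^2 + j + 1)^2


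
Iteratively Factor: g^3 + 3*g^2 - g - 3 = (g + 1)*(g^2 + 2*g - 3) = (g + 1)*(g + 3)*(g - 1)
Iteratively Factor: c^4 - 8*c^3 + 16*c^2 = (c - 4)*(c^3 - 4*c^2) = c*(c - 4)*(c^2 - 4*c) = c*(c - 4)^2*(c)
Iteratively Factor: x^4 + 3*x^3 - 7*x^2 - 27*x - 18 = (x + 3)*(x^3 - 7*x - 6) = (x + 1)*(x + 3)*(x^2 - x - 6) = (x - 3)*(x + 1)*(x + 3)*(x + 2)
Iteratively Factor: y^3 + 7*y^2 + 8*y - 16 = (y + 4)*(y^2 + 3*y - 4) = (y - 1)*(y + 4)*(y + 4)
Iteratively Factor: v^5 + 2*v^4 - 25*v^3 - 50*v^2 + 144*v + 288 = (v - 3)*(v^4 + 5*v^3 - 10*v^2 - 80*v - 96) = (v - 3)*(v + 4)*(v^3 + v^2 - 14*v - 24) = (v - 3)*(v + 3)*(v + 4)*(v^2 - 2*v - 8) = (v - 4)*(v - 3)*(v + 3)*(v + 4)*(v + 2)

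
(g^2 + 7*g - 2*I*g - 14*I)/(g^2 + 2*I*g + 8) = (g + 7)/(g + 4*I)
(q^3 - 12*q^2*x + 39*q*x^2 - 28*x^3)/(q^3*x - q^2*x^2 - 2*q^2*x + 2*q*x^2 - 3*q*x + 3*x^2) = (q^2 - 11*q*x + 28*x^2)/(x*(q^2 - 2*q - 3))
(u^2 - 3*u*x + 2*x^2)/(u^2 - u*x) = (u - 2*x)/u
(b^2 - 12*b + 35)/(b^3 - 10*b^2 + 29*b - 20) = (b - 7)/(b^2 - 5*b + 4)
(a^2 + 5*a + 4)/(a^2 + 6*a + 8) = (a + 1)/(a + 2)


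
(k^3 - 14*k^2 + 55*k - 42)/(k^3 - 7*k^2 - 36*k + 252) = (k - 1)/(k + 6)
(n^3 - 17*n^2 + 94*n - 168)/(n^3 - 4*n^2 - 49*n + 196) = (n - 6)/(n + 7)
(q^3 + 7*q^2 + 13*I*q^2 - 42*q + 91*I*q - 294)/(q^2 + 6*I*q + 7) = (q^2 + q*(7 + 6*I) + 42*I)/(q - I)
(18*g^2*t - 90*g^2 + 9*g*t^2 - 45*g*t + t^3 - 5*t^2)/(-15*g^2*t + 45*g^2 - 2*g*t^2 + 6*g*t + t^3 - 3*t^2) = (6*g*t - 30*g + t^2 - 5*t)/(-5*g*t + 15*g + t^2 - 3*t)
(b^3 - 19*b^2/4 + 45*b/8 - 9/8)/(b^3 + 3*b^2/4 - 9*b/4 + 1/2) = (b^2 - 9*b/2 + 9/2)/(b^2 + b - 2)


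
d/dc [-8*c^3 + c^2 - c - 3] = -24*c^2 + 2*c - 1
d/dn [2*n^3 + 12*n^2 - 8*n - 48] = 6*n^2 + 24*n - 8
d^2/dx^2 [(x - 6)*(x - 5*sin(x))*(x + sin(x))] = 4*x^2*sin(x) - 24*x*sin(x) - 16*x*cos(x) - 10*x*cos(2*x) + 6*x - 8*sin(x) - 10*sin(2*x) + 48*cos(x) + 60*cos(2*x) - 12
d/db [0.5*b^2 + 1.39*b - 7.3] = 1.0*b + 1.39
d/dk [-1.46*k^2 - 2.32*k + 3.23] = -2.92*k - 2.32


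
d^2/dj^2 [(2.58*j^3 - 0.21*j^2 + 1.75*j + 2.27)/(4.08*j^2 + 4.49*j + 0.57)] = (5.6843418860808e-14*j^5 + 1.13686837721616e-13*j^4 + 157.982484*j^3 + 269.272188*j^2 + 230.118156*j + 71.874622)/(67.917312*j^6 + 224.227008*j^5 + 275.224968*j^4 + 153.170513*j^3 + 38.450547*j^2 + 4.376403*j + 0.185193)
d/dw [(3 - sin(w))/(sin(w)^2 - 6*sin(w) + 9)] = cos(w)/(sin(w) - 3)^2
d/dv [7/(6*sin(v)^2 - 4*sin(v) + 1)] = 28*(1 - 3*sin(v))*cos(v)/(6*sin(v)^2 - 4*sin(v) + 1)^2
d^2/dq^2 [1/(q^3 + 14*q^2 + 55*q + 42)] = 2*(-(3*q + 14)*(q^3 + 14*q^2 + 55*q + 42) + (3*q^2 + 28*q + 55)^2)/(q^3 + 14*q^2 + 55*q + 42)^3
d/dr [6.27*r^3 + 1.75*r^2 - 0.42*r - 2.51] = 18.81*r^2 + 3.5*r - 0.42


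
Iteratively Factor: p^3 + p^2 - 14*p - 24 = (p + 2)*(p^2 - p - 12) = (p + 2)*(p + 3)*(p - 4)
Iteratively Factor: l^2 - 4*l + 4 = (l - 2)*(l - 2)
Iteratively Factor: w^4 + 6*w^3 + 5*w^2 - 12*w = (w)*(w^3 + 6*w^2 + 5*w - 12) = w*(w - 1)*(w^2 + 7*w + 12) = w*(w - 1)*(w + 3)*(w + 4)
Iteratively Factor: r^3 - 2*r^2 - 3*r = (r)*(r^2 - 2*r - 3) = r*(r + 1)*(r - 3)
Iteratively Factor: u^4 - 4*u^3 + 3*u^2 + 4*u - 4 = (u - 2)*(u^3 - 2*u^2 - u + 2) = (u - 2)*(u + 1)*(u^2 - 3*u + 2) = (u - 2)^2*(u + 1)*(u - 1)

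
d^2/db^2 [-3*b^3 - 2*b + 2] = -18*b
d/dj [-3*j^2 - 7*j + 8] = -6*j - 7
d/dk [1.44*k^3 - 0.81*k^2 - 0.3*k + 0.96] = 4.32*k^2 - 1.62*k - 0.3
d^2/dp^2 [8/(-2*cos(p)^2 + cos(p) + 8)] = 8*(-16*sin(p)^4 + 73*sin(p)^2 + cos(p)/2 + 3*cos(3*p)/2 - 23)/(2*sin(p)^2 + cos(p) + 6)^3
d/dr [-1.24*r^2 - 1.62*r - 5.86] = -2.48*r - 1.62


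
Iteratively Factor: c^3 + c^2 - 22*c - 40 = (c + 4)*(c^2 - 3*c - 10) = (c + 2)*(c + 4)*(c - 5)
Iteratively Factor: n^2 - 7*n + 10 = (n - 2)*(n - 5)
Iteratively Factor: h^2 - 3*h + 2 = (h - 1)*(h - 2)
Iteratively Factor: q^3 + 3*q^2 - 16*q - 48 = (q + 4)*(q^2 - q - 12) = (q + 3)*(q + 4)*(q - 4)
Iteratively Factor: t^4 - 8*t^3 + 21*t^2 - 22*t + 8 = (t - 4)*(t^3 - 4*t^2 + 5*t - 2) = (t - 4)*(t - 2)*(t^2 - 2*t + 1) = (t - 4)*(t - 2)*(t - 1)*(t - 1)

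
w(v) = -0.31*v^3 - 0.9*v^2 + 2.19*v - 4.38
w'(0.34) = 1.47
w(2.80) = -12.11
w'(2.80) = -10.14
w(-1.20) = -7.77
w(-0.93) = -6.95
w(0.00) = -4.38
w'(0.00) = 2.19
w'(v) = -0.93*v^2 - 1.8*v + 2.19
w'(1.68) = -3.46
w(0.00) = -4.38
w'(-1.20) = 3.01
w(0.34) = -3.75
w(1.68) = -4.71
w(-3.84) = -8.51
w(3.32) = -18.37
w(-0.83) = -6.64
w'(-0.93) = 3.06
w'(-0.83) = 3.04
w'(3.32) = -14.04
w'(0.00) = 2.19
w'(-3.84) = -4.61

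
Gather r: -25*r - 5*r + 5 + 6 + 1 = 12 - 30*r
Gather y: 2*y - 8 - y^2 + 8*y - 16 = -y^2 + 10*y - 24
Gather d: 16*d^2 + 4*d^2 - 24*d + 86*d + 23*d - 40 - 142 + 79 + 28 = 20*d^2 + 85*d - 75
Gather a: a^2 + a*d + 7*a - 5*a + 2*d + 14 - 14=a^2 + a*(d + 2) + 2*d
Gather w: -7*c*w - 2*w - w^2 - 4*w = -w^2 + w*(-7*c - 6)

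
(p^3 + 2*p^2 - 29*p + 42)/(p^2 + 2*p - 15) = (p^2 + 5*p - 14)/(p + 5)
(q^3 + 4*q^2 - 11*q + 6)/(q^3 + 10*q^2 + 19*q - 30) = (q - 1)/(q + 5)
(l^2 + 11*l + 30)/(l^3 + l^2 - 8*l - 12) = (l^2 + 11*l + 30)/(l^3 + l^2 - 8*l - 12)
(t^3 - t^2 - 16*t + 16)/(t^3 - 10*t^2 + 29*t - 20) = (t + 4)/(t - 5)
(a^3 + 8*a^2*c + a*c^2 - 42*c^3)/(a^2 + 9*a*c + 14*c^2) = (a^2 + a*c - 6*c^2)/(a + 2*c)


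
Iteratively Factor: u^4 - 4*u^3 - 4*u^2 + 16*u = (u + 2)*(u^3 - 6*u^2 + 8*u) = (u - 4)*(u + 2)*(u^2 - 2*u) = (u - 4)*(u - 2)*(u + 2)*(u)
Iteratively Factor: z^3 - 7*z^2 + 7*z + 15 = (z - 3)*(z^2 - 4*z - 5) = (z - 5)*(z - 3)*(z + 1)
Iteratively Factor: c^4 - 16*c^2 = (c)*(c^3 - 16*c) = c*(c + 4)*(c^2 - 4*c) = c^2*(c + 4)*(c - 4)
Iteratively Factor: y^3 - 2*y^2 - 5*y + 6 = (y + 2)*(y^2 - 4*y + 3) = (y - 3)*(y + 2)*(y - 1)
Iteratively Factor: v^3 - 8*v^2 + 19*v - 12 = (v - 4)*(v^2 - 4*v + 3) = (v - 4)*(v - 1)*(v - 3)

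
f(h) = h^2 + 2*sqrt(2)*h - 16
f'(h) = 2*h + 2*sqrt(2)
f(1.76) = -7.92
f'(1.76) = 6.35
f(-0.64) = -17.40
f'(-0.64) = 1.55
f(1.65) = -8.61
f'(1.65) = 6.13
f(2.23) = -4.72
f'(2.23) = 7.29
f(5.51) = 29.94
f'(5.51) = 13.85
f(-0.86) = -17.69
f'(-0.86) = 1.11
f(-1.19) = -17.95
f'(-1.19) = 0.45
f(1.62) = -8.79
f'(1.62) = 6.07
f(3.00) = 1.49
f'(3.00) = 8.83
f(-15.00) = 166.57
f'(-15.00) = -27.17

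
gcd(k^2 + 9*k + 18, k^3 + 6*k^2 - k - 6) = k + 6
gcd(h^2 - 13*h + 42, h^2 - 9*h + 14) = h - 7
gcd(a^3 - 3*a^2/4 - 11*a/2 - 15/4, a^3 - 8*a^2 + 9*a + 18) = a^2 - 2*a - 3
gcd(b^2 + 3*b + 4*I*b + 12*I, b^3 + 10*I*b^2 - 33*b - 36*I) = b + 4*I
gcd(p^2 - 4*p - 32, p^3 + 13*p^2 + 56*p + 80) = p + 4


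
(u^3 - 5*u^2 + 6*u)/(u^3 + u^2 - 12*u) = (u - 2)/(u + 4)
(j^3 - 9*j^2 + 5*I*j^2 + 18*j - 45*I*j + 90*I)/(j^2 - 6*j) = j - 3 + 5*I - 15*I/j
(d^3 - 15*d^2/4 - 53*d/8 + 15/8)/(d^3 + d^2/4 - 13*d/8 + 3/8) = (d - 5)/(d - 1)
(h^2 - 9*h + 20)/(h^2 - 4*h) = (h - 5)/h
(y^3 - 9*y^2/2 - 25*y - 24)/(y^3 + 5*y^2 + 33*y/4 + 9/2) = 2*(y - 8)/(2*y + 3)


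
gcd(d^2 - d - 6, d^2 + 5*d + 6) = d + 2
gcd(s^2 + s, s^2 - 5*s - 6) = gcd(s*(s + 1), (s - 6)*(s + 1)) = s + 1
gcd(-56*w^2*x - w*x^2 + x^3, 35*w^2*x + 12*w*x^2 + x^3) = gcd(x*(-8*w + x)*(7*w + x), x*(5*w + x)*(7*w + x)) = 7*w*x + x^2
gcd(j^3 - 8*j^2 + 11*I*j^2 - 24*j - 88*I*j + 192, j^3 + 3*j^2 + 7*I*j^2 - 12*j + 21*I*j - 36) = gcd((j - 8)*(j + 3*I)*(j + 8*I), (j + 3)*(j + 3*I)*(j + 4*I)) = j + 3*I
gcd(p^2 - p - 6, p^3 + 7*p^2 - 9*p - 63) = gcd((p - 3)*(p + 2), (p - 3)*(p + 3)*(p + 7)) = p - 3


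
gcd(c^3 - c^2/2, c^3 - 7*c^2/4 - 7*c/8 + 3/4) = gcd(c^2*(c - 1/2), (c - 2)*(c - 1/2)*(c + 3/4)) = c - 1/2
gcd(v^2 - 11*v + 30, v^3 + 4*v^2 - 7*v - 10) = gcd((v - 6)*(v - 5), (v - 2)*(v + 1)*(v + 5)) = 1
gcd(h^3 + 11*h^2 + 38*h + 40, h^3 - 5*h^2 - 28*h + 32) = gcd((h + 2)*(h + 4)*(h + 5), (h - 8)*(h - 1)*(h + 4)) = h + 4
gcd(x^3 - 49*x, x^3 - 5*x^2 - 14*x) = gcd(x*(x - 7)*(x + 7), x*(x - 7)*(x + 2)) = x^2 - 7*x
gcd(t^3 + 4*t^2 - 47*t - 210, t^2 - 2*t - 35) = t^2 - 2*t - 35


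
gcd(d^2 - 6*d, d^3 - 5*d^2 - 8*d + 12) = d - 6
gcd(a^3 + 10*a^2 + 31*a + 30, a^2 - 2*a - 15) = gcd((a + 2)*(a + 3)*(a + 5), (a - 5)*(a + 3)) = a + 3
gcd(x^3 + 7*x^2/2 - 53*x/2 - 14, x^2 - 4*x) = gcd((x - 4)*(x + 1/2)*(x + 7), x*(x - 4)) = x - 4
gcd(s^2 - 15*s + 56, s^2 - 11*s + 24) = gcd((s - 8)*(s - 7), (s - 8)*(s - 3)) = s - 8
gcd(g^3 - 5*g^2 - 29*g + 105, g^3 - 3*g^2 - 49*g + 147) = g^2 - 10*g + 21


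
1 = 1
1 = 1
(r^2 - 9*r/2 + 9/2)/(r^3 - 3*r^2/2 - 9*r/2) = (2*r - 3)/(r*(2*r + 3))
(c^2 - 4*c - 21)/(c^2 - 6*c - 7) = (c + 3)/(c + 1)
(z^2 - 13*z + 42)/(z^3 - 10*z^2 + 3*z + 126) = 1/(z + 3)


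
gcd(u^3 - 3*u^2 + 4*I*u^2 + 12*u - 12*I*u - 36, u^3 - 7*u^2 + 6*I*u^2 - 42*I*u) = u + 6*I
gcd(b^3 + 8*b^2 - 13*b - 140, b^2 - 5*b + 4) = b - 4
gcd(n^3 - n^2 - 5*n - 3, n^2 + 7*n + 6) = n + 1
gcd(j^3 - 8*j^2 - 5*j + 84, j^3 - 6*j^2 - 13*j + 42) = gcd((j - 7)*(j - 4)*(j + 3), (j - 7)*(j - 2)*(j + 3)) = j^2 - 4*j - 21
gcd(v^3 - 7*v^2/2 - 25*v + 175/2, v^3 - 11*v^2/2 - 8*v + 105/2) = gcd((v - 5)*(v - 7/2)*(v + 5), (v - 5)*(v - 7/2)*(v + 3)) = v^2 - 17*v/2 + 35/2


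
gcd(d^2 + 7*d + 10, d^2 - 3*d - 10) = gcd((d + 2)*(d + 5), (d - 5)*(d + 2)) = d + 2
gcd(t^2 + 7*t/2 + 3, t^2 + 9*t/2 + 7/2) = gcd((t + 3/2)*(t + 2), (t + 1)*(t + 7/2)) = 1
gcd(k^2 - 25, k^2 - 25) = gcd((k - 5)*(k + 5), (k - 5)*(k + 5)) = k^2 - 25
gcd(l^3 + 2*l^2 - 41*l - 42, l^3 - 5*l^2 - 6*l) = l^2 - 5*l - 6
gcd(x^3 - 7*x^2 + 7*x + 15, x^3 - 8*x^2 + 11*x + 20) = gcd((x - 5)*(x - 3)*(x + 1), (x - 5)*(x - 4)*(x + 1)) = x^2 - 4*x - 5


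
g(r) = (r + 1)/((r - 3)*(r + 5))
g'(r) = -(r + 1)/((r - 3)*(r + 5)^2) + 1/((r - 3)*(r + 5)) - (r + 1)/((r - 3)^2*(r + 5)) = (-r^2 - 2*r - 17)/(r^4 + 4*r^3 - 26*r^2 - 60*r + 225)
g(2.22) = -0.57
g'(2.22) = -0.83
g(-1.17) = 0.01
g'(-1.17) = -0.06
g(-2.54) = 0.11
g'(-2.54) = -0.10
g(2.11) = -0.49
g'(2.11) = -0.64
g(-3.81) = 0.35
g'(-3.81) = -0.36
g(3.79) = 0.69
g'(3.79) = -0.81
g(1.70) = -0.31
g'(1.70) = -0.31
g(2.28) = -0.63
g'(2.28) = -0.97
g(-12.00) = -0.10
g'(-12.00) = -0.01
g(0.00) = -0.07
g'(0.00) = -0.08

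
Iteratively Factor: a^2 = (a)*(a)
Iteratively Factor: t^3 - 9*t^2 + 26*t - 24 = (t - 2)*(t^2 - 7*t + 12) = (t - 4)*(t - 2)*(t - 3)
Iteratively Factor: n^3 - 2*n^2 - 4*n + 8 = (n - 2)*(n^2 - 4) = (n - 2)*(n + 2)*(n - 2)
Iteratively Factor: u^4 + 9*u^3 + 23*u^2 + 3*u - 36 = (u + 3)*(u^3 + 6*u^2 + 5*u - 12) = (u + 3)^2*(u^2 + 3*u - 4) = (u + 3)^2*(u + 4)*(u - 1)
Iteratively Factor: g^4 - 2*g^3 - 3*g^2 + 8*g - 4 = (g - 2)*(g^3 - 3*g + 2) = (g - 2)*(g - 1)*(g^2 + g - 2) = (g - 2)*(g - 1)*(g + 2)*(g - 1)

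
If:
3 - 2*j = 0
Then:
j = 3/2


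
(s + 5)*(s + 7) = s^2 + 12*s + 35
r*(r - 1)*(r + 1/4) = r^3 - 3*r^2/4 - r/4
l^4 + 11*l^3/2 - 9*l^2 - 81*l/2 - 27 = (l - 3)*(l + 1)*(l + 3/2)*(l + 6)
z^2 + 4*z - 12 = (z - 2)*(z + 6)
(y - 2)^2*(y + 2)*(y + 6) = y^4 + 4*y^3 - 16*y^2 - 16*y + 48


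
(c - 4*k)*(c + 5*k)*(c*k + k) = c^3*k + c^2*k^2 + c^2*k - 20*c*k^3 + c*k^2 - 20*k^3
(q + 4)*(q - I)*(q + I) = q^3 + 4*q^2 + q + 4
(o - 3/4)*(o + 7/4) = o^2 + o - 21/16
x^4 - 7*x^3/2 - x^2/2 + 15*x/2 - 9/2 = (x - 3)*(x - 1)^2*(x + 3/2)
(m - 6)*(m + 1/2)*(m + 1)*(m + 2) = m^4 - 5*m^3/2 - 35*m^2/2 - 20*m - 6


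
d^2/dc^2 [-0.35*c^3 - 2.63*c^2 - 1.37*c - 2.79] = -2.1*c - 5.26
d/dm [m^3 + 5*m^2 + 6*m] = 3*m^2 + 10*m + 6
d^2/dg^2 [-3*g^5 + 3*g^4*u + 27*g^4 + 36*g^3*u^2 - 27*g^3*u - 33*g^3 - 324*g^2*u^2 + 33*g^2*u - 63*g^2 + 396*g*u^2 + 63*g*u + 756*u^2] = -60*g^3 + 36*g^2*u + 324*g^2 + 216*g*u^2 - 162*g*u - 198*g - 648*u^2 + 66*u - 126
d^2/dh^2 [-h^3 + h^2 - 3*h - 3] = 2 - 6*h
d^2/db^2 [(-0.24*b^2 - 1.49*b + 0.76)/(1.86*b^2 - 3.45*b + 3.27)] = (8.88178419700125e-16*b^4 - 13.389768*b^3 + 24.534144*b^2 + 25.113348*b - 29.904606)/(6.434856*b^6 - 35.80686*b^5 + 100.354626*b^4 - 166.965165*b^3 + 176.429907*b^2 - 110.671515*b + 34.965783)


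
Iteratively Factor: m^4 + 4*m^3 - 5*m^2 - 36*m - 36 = (m + 2)*(m^3 + 2*m^2 - 9*m - 18) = (m - 3)*(m + 2)*(m^2 + 5*m + 6) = (m - 3)*(m + 2)*(m + 3)*(m + 2)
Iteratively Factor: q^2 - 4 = (q - 2)*(q + 2)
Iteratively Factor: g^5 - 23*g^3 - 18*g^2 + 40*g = (g - 1)*(g^4 + g^3 - 22*g^2 - 40*g) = (g - 5)*(g - 1)*(g^3 + 6*g^2 + 8*g) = (g - 5)*(g - 1)*(g + 4)*(g^2 + 2*g) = (g - 5)*(g - 1)*(g + 2)*(g + 4)*(g)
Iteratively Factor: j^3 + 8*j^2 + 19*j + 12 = (j + 3)*(j^2 + 5*j + 4) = (j + 1)*(j + 3)*(j + 4)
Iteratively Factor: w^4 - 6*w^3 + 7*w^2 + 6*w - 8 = (w - 2)*(w^3 - 4*w^2 - w + 4) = (w - 2)*(w - 1)*(w^2 - 3*w - 4) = (w - 4)*(w - 2)*(w - 1)*(w + 1)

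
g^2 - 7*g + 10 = (g - 5)*(g - 2)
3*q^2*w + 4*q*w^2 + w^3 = w*(q + w)*(3*q + w)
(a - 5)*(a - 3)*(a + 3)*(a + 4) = a^4 - a^3 - 29*a^2 + 9*a + 180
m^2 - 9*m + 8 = (m - 8)*(m - 1)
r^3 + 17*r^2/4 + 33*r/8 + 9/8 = (r + 1/2)*(r + 3/4)*(r + 3)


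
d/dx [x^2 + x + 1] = 2*x + 1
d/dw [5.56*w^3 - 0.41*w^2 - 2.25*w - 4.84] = 16.68*w^2 - 0.82*w - 2.25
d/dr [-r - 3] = -1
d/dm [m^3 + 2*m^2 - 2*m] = 3*m^2 + 4*m - 2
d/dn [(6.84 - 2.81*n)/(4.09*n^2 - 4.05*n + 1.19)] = (11.4929*n^2 - 55.9512*n + 24.3581)/(16.7281*n^4 - 33.129*n^3 + 26.1367*n^2 - 9.639*n + 1.4161)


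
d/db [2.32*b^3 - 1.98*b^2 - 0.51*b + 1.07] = 6.96*b^2 - 3.96*b - 0.51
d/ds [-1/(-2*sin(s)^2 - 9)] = -2*sin(2*s)/(cos(2*s) - 10)^2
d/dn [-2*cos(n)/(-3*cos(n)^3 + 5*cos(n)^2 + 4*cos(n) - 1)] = 32*(6*cos(n)^3 - 5*cos(n)^2 - 1)*sin(n)/(7*cos(n) + 10*cos(2*n) - 3*cos(3*n) + 6)^2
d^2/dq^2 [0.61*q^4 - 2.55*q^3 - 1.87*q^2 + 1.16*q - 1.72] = 7.32*q^2 - 15.3*q - 3.74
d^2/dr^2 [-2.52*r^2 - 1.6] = -5.04000000000000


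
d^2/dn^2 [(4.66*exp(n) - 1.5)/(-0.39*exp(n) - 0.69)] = (1.482156*exp(n) - 2.622276)*exp(n)/(0.059319*exp(3*n) + 0.314847*exp(2*n) + 0.557037*exp(n) + 0.328509)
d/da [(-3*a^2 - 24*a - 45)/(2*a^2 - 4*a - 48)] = 3*(5*a^2 + 39*a + 81)/(a^4 - 4*a^3 - 44*a^2 + 96*a + 576)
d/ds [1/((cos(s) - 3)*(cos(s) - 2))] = (2*cos(s) - 5)*sin(s)/((cos(s) - 3)^2*(cos(s) - 2)^2)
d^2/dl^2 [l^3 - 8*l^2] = 6*l - 16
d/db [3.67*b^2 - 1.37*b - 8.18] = 7.34*b - 1.37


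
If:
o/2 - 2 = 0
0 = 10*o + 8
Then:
No Solution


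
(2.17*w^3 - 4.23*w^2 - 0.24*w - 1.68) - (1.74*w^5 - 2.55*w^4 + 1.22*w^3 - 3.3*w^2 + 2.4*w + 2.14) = -1.74*w^5 + 2.55*w^4 + 0.95*w^3 - 0.930000000000001*w^2 - 2.64*w - 3.82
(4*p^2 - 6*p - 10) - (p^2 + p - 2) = 3*p^2 - 7*p - 8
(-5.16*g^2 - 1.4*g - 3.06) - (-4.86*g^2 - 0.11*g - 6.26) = -0.3*g^2 - 1.29*g + 3.2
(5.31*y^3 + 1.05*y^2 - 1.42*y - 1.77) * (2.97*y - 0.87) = 15.7707*y^4 - 1.5012*y^3 - 5.1309*y^2 - 4.0215*y + 1.5399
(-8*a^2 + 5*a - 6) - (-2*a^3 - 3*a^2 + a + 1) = 2*a^3 - 5*a^2 + 4*a - 7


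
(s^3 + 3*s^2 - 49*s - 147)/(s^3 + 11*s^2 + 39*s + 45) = (s^2 - 49)/(s^2 + 8*s + 15)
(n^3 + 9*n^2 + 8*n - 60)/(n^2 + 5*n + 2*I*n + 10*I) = (n^2 + 4*n - 12)/(n + 2*I)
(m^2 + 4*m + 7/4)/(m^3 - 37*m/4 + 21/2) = (2*m + 1)/(2*m^2 - 7*m + 6)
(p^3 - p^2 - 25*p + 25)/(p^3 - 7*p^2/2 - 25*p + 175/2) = 2*(p - 1)/(2*p - 7)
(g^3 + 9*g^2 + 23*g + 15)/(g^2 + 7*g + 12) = (g^2 + 6*g + 5)/(g + 4)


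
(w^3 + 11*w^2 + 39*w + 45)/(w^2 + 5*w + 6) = (w^2 + 8*w + 15)/(w + 2)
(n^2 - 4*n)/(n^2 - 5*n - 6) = n*(4 - n)/(-n^2 + 5*n + 6)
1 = 1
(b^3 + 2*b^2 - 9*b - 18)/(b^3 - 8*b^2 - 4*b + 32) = (b^2 - 9)/(b^2 - 10*b + 16)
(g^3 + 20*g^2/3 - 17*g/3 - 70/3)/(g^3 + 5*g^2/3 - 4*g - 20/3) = (g + 7)/(g + 2)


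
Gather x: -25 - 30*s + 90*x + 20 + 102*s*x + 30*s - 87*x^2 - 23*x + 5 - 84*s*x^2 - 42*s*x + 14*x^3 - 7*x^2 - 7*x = 14*x^3 + x^2*(-84*s - 94) + x*(60*s + 60)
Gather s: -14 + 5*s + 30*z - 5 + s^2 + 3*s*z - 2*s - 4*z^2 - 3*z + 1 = s^2 + s*(3*z + 3) - 4*z^2 + 27*z - 18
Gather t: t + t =2*t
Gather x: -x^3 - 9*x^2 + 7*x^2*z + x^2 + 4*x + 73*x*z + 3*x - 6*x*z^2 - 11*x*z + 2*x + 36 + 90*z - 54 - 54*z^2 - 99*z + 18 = -x^3 + x^2*(7*z - 8) + x*(-6*z^2 + 62*z + 9) - 54*z^2 - 9*z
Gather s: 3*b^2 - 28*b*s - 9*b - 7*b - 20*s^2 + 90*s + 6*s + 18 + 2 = 3*b^2 - 16*b - 20*s^2 + s*(96 - 28*b) + 20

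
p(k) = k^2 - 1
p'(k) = 2*k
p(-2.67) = 6.13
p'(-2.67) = -5.34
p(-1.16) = 0.35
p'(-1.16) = -2.32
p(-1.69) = 1.86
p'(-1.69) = -3.38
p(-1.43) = 1.04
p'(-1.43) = -2.86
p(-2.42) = 4.86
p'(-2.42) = -4.84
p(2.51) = 5.30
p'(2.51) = 5.02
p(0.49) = -0.76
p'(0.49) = 0.98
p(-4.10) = 15.81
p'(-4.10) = -8.20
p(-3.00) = 8.00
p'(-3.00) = -6.00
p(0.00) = -1.00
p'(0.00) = 0.00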